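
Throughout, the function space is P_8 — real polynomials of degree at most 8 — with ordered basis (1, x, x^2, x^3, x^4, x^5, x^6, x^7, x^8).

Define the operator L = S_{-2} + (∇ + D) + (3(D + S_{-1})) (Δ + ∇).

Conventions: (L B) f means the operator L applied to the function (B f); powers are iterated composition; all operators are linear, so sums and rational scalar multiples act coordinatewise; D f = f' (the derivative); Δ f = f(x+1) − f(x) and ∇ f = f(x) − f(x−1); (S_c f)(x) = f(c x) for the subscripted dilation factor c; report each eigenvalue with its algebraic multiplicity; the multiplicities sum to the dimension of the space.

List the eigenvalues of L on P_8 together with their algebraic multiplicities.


λ = -128 (multiplicity 1), λ = -32 (multiplicity 1), λ = -8 (multiplicity 1), λ = -2 (multiplicity 1), λ = 1 (multiplicity 1), λ = 4 (multiplicity 1), λ = 16 (multiplicity 1), λ = 64 (multiplicity 1), λ = 256 (multiplicity 1)

image of 1: 1
image of x: -2x + 8
image of x^2: 4x^2 - 8x + 11
image of x^3: -8x^3 + 24x^2 + 33x + 7
image of x^4: 16x^4 - 16x^3 + 66x^2 - 20x + 23
image of x^5: -32x^5 + 40x^4 + 110x^3 + 70x^2 + 115x + 7
image of x^6: 64x^6 - 24x^5 + 165x^4 - 100x^3 + 345x^2 - 30x + 35
image of x^7: -128x^7 + 56x^6 + 231x^5 + 245x^4 + 805x^3 + 147x^2 + 245x + 7
image of x^8: 256x^8 - 32x^7 + 308x^6 - 280x^5 + 1610x^4 - 280x^3 + 980x^2 - 40x + 47
the matrix is upper triangular; its diagonal is (1, -2, 4, -8, 16, -32, 64, -128, 256)
for a triangular matrix the eigenvalues are the diagonal entries, with algebraic multiplicity their repetition count


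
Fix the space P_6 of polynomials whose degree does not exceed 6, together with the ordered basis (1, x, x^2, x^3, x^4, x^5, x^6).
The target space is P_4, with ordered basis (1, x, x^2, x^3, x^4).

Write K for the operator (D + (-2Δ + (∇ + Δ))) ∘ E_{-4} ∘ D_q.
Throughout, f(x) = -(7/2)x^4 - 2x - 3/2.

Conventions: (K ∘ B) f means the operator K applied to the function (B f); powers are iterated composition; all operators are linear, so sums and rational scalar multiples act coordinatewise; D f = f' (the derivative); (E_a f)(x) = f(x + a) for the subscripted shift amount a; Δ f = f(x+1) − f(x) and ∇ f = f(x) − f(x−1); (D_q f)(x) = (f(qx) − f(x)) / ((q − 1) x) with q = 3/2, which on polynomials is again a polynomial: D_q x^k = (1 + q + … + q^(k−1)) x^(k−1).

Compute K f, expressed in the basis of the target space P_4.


g(x) = -(1365/16)x^2 + (6825/8)x - 4095/2

D_q f = -(455/16)x^3 - 2
E_{-4} D_q f = -(455/16)x^3 + (1365/4)x^2 - 1365x + 1818
D (E_{-4} ∘ D_q) f = -(1365/16)x^2 + (1365/2)x - 1365
Δ (E_{-4} ∘ D_q) f = -(1365/16)x^2 + (9555/16)x - 16835/16
(-2Δ) (E_{-4} ∘ D_q) f = (1365/8)x^2 - (9555/8)x + 16835/8
∇ (E_{-4} ∘ D_q) f = -(1365/16)x^2 + (12285/16)x - 27755/16
Δ (E_{-4} ∘ D_q) f = -(1365/16)x^2 + (9555/16)x - 16835/16
(∇ + Δ) (E_{-4} ∘ D_q) f = -(1365/8)x^2 + 1365x - 22295/8
(-2Δ + (∇ + Δ)) (E_{-4} ∘ D_q) f = (1365/8)x - 1365/2
(D + (-2Δ + (∇ + Δ))) (E_{-4} ∘ D_q) f = -(1365/16)x^2 + (6825/8)x - 4095/2


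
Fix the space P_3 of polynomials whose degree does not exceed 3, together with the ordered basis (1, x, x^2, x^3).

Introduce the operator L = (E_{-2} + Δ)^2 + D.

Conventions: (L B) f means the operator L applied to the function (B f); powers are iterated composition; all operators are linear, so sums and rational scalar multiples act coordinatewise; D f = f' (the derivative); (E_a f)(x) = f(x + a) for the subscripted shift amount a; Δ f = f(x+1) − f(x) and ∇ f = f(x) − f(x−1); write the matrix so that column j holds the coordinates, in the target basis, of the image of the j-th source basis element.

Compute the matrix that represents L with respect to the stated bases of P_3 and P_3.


image of 1: 1
image of x: x - 1
image of x^2: x^2 - 2x + 12
image of x^3: x^3 - 3x^2 + 36x - 44
each image's coordinates form column j of the matrix

the matrix is [[1, -1, 12, -44]; [0, 1, -2, 36]; [0, 0, 1, -3]; [0, 0, 0, 1]] (rows listed top to bottom)


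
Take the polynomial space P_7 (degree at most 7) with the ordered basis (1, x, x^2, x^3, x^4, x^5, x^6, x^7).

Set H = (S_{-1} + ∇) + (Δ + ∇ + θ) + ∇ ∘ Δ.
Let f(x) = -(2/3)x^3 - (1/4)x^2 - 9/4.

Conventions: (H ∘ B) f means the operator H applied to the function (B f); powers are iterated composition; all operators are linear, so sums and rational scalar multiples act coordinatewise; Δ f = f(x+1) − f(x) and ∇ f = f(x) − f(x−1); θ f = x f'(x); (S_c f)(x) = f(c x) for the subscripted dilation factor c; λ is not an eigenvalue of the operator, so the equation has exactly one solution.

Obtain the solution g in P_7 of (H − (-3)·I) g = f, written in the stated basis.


write g with unknown coordinates in the stated basis and equate coefficients in (H − (-3)·I) g = f
solving from the highest basis element down gives g = -(2/15)x^3 + (19/120)x^2 - (11/60)x - 35/96
check: H g = -(4/15)x^3 - (29/40)x^2 + (11/20)x - 37/32
so H g − (-3)·g = -(2/3)x^3 - (1/4)x^2 - 9/4 = f ✓

g(x) = -(2/15)x^3 + (19/120)x^2 - (11/60)x - 35/96


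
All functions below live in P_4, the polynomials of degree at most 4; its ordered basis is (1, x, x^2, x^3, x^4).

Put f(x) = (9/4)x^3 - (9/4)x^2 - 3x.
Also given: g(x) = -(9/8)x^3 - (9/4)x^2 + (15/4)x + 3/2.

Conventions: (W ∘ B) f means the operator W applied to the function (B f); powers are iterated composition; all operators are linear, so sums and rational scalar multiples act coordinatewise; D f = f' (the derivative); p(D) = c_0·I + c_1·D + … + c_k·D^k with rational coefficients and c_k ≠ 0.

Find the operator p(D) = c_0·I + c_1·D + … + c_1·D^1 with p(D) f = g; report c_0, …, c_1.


D^0 f = (9/4)x^3 - (9/4)x^2 - 3x
D^1 f = (27/4)x^2 - (9/2)x - 3
matching coefficients of g against c_0 f + c_1 Df + … from the top degree down determines the c_i
solution: c_0 = -1/2, c_1 = -1/2

p(D) = -(1/2)·I − (1/2)·D, i.e. c_0 = -1/2, c_1 = -1/2


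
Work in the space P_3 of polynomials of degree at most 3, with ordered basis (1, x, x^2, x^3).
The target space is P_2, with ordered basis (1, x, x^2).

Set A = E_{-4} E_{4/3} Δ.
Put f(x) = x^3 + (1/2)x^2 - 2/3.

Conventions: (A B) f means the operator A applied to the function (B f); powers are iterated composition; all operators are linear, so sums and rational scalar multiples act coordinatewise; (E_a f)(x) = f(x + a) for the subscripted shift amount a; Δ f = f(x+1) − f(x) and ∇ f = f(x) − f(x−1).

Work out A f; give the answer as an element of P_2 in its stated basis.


the image equals g(x) = 3x^2 - 12x + 73/6

Δ f = 3x^2 + 4x + 3/2
E_{4/3} Δ f = 3x^2 + 12x + 73/6
E_{-4} E_{4/3} Δ f = 3x^2 - 12x + 73/6


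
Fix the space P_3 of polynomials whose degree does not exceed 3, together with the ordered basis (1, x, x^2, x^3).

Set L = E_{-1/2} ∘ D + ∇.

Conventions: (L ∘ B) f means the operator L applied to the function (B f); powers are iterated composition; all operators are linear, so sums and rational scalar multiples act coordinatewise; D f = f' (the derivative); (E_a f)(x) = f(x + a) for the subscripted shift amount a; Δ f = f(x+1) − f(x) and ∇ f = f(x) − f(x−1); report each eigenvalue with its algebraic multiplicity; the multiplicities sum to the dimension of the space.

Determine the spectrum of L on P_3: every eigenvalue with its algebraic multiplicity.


λ = 0 (multiplicity 4)

image of 1: 0
image of x: 2
image of x^2: 4x - 2
image of x^3: 6x^2 - 6x + 7/4
the matrix is upper triangular; its diagonal is (0, 0, 0, 0)
for a triangular matrix the eigenvalues are the diagonal entries, with algebraic multiplicity their repetition count


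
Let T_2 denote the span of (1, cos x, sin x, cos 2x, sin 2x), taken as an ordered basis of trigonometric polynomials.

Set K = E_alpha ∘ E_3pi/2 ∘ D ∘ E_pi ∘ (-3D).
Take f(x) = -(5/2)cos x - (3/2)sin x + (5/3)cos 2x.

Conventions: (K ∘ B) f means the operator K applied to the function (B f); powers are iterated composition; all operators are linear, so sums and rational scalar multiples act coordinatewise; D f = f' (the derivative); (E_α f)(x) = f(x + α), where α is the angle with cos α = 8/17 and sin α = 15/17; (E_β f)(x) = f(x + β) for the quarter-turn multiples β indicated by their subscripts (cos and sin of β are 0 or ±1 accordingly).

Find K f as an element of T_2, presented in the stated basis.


the image equals g(x) = (9/2)cos x + (15/2)sin x + (3220/289)cos 2x + (4800/289)sin 2x

D f = -(3/2)cos x + (5/2)sin x - (10/3)sin 2x
(-3D) f = (9/2)cos x - (15/2)sin x + 10sin 2x
E_pi (-3D) f = -(9/2)cos x + (15/2)sin x + 10sin 2x
D E_pi (-3D) f = (15/2)cos x + (9/2)sin x + 20cos 2x
E_3pi/2 D E_pi (-3D) f = -(9/2)cos x + (15/2)sin x - 20cos 2x
E_alpha E_3pi/2 D E_pi (-3D) f = (9/2)cos x + (15/2)sin x + (3220/289)cos 2x + (4800/289)sin 2x


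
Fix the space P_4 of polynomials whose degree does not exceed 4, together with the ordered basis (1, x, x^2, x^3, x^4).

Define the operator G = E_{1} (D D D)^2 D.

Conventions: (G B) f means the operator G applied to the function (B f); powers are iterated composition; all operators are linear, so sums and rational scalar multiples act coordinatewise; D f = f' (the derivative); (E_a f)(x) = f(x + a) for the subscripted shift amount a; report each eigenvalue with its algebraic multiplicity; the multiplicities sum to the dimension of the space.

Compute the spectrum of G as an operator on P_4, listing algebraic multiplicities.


image of 1: 0
image of x: 0
image of x^2: 0
image of x^3: 0
image of x^4: 0
the matrix is upper triangular; its diagonal is (0, 0, 0, 0, 0)
for a triangular matrix the eigenvalues are the diagonal entries, with algebraic multiplicity their repetition count

λ = 0 (multiplicity 5)


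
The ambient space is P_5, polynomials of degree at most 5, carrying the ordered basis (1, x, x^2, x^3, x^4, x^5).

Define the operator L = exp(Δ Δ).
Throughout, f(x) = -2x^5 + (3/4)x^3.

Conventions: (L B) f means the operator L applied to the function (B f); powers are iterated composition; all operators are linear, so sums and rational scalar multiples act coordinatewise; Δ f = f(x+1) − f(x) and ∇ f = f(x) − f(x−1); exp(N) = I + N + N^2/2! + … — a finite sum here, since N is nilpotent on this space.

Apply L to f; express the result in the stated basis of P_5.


order-1 term: -40x^3 - 120x^2 - (271/2)x - 111/2
order-2 term: -120x - 240
the series for exp(Δ Δ) f terminates at order 2
exp(Δ Δ) f = -2x^5 - (157/4)x^3 - 120x^2 - (511/2)x - 591/2

the result is g(x) = -2x^5 - (157/4)x^3 - 120x^2 - (511/2)x - 591/2


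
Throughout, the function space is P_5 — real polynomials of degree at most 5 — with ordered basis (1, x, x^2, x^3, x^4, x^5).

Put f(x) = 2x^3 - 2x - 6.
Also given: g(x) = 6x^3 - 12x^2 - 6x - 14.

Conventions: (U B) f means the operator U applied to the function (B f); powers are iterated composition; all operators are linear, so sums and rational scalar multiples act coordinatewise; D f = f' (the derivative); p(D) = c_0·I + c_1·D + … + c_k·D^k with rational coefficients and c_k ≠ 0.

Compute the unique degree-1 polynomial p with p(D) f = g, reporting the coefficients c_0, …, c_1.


c_0 = 3, c_1 = -2

D^0 f = 2x^3 - 2x - 6
D^1 f = 6x^2 - 2
matching coefficients of g against c_0 f + c_1 Df + … from the top degree down determines the c_i
solution: c_0 = 3, c_1 = -2


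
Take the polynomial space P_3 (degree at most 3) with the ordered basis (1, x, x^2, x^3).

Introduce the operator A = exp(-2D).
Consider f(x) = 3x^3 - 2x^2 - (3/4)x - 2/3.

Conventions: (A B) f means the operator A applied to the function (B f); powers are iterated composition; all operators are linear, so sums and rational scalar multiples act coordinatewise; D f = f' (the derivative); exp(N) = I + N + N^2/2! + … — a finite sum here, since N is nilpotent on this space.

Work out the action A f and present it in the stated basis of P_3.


the result is g(x) = 3x^3 - 20x^2 + (173/4)x - 187/6

order-1 term: -18x^2 + 8x + 3/2
order-2 term: 36x - 8
order-3 term: -24
the series for exp(-2D) f terminates at order 3
exp(-2D) f = 3x^3 - 20x^2 + (173/4)x - 187/6


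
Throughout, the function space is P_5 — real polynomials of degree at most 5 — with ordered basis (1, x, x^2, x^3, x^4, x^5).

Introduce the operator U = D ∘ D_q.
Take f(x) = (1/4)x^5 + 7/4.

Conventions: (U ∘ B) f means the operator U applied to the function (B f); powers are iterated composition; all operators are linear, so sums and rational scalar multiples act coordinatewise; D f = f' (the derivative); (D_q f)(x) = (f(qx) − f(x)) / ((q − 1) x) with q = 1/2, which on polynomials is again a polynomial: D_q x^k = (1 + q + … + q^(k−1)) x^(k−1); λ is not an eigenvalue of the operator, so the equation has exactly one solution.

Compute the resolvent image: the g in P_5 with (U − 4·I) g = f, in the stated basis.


the result is g(x) = -(1/16)x^5 - (31/256)x^3 - (217/2048)x - 7/16

write g with unknown coordinates in the stated basis and equate coefficients in (U − 4·I) g = f
solving from the highest basis element down gives g = -(1/16)x^5 - (31/256)x^3 - (217/2048)x - 7/16
check: U g = -(31/64)x^3 - (217/512)x
so U g − 4·g = (1/4)x^5 + 7/4 = f ✓


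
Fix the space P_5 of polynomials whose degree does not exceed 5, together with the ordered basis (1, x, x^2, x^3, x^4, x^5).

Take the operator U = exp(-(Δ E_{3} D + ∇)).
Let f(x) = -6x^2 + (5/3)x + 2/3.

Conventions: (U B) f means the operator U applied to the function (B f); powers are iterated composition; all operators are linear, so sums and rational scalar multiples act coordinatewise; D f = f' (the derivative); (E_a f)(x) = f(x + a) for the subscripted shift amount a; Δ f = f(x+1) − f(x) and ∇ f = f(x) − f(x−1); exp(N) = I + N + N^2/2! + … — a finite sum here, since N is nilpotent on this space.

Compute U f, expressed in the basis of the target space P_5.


order-1 term: 12x + 13/3
order-2 term: -6
the series for exp(-(Δ E_{3} D + ∇)) f terminates at order 2
exp(-(Δ E_{3} D + ∇)) f = -6x^2 + (41/3)x - 1

the image equals g(x) = -6x^2 + (41/3)x - 1


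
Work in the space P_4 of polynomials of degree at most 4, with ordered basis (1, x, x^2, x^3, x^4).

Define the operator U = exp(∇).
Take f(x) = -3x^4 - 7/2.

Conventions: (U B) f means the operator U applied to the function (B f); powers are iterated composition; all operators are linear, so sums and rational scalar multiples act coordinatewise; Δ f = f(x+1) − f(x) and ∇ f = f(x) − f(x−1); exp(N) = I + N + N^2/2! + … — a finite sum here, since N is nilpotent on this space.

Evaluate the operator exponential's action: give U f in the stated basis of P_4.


the result is g(x) = -3x^4 - 12x^3 + 12x - 13/2

order-1 term: -12x^3 + 18x^2 - 12x + 3
order-2 term: -18x^2 + 36x - 21
order-3 term: -12x + 18
order-4 term: -3
the series for exp(∇) f terminates at order 4
exp(∇) f = -3x^4 - 12x^3 + 12x - 13/2


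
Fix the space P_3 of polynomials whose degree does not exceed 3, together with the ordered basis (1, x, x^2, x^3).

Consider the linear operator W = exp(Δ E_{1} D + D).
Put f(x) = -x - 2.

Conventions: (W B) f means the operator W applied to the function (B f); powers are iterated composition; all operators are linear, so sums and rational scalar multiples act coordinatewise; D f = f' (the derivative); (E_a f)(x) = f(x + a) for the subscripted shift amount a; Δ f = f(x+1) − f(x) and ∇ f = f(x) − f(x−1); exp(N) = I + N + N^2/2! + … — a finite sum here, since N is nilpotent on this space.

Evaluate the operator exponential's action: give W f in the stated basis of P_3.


order-1 term: -1
the series for exp(Δ E_{1} D + D) f terminates at order 1
exp(Δ E_{1} D + D) f = -x - 3

the image equals g(x) = -x - 3


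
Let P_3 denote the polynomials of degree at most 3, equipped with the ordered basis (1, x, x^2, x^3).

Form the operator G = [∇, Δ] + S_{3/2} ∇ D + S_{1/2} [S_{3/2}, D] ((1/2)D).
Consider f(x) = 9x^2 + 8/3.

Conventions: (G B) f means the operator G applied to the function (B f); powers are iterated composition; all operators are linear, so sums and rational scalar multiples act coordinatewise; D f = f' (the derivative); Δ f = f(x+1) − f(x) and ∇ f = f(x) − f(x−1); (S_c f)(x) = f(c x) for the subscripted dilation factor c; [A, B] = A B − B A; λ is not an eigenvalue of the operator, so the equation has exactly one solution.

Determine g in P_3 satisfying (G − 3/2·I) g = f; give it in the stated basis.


g(x) = -6x^2 - 70/9

write g with unknown coordinates in the stated basis and equate coefficients in (G − 3/2·I) g = f
solving from the highest basis element down gives g = -6x^2 - 70/9
check: G g = -9
so G g − 3/2·g = 9x^2 + 8/3 = f ✓


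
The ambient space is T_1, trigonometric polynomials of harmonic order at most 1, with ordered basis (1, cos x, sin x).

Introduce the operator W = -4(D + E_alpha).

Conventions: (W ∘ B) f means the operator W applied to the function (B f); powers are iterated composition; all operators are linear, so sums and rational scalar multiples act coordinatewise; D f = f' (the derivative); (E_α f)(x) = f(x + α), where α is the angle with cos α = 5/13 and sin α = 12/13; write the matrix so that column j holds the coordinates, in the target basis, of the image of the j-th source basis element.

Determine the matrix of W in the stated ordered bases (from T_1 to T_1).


the matrix is [[-4, 0, 0]; [0, -20/13, -100/13]; [0, 100/13, -20/13]] (rows listed top to bottom)

image of 1: -4
image of cos x: -(20/13)cos x + (100/13)sin x
image of sin x: -(100/13)cos x - (20/13)sin x
each image's coordinates form column j of the matrix


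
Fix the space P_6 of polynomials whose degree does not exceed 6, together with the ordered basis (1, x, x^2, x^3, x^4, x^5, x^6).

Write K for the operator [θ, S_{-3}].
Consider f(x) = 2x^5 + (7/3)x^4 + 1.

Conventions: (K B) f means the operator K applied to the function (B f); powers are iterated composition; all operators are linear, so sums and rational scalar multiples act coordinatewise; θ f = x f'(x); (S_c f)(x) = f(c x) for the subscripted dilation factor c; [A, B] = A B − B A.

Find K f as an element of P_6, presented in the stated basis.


S_{-3} f = -486x^5 + 189x^4 + 1
θ S_{-3} f = -2430x^5 + 756x^4
θ f = 10x^5 + (28/3)x^4
S_{-3} θ f = -2430x^5 + 756x^4
[θ, S_{-3}] f = 0

the result is g(x) = 0


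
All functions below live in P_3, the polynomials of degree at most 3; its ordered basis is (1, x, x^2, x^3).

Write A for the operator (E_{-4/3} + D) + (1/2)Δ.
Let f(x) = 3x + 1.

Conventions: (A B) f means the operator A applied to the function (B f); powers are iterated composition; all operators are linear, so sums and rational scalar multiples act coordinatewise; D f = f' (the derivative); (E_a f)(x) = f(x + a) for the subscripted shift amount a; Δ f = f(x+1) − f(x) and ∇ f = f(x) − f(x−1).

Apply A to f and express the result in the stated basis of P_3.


g(x) = 3x + 3/2

E_{-4/3} f = 3x - 3
D f = 3
(E_{-4/3} + D) f = 3x
Δ f = 3
((1/2)Δ) f = 3/2
((E_{-4/3} + D) + (1/2)Δ) f = 3x + 3/2


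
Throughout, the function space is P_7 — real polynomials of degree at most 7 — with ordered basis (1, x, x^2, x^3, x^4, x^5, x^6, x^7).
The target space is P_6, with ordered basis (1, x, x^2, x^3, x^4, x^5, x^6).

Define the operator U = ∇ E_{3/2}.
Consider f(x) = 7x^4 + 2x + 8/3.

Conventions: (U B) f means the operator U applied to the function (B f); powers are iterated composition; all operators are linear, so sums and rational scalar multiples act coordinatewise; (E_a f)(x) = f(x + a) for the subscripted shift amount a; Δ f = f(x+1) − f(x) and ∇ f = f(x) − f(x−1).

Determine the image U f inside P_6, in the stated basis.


the result is g(x) = 28x^3 + 84x^2 + 91x + 37

E_{3/2} f = 7x^4 + 42x^3 + (189/2)x^2 + (193/2)x + 1973/48
∇ E_{3/2} f = 28x^3 + 84x^2 + 91x + 37


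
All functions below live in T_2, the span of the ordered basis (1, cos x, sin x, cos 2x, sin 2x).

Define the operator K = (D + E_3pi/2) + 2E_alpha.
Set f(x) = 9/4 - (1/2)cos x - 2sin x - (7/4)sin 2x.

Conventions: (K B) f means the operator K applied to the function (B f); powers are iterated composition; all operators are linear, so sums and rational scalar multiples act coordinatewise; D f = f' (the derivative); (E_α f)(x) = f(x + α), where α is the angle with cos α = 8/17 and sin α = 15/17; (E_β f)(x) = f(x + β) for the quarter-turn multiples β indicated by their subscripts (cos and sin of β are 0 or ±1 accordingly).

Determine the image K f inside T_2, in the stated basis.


D f = -2cos x + (1/2)sin x - (7/2)cos 2x
E_3pi/2 f = 9/4 + 2cos x - (1/2)sin x + (7/4)sin 2x
(D + E_3pi/2) f = 9/4 - (7/2)cos 2x + (7/4)sin 2x
E_alpha f = 9/4 - 2cos x - (1/2)sin x - (420/289)cos 2x + (1127/1156)sin 2x
(2E_alpha) f = 9/2 - 4cos x - sin x - (840/289)cos 2x + (1127/578)sin 2x
((D + E_3pi/2) + 2E_alpha) f = 27/4 - 4cos x - sin x - (3703/578)cos 2x + (4277/1156)sin 2x

g(x) = 27/4 - 4cos x - sin x - (3703/578)cos 2x + (4277/1156)sin 2x


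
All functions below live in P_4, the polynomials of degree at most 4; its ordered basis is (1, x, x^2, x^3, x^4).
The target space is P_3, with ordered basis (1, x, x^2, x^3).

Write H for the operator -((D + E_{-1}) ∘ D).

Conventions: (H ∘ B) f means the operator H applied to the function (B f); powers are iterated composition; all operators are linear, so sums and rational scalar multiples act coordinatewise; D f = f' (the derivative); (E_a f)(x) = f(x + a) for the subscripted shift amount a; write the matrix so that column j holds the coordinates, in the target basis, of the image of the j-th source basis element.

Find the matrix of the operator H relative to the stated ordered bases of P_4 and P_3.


the matrix is [[0, -1, 0, -3, 4]; [0, 0, -2, 0, -12]; [0, 0, 0, -3, 0]; [0, 0, 0, 0, -4]] (rows listed top to bottom)

image of 1: 0
image of x: -1
image of x^2: -2x
image of x^3: -3x^2 - 3
image of x^4: -4x^3 - 12x + 4
each image's coordinates form column j of the matrix


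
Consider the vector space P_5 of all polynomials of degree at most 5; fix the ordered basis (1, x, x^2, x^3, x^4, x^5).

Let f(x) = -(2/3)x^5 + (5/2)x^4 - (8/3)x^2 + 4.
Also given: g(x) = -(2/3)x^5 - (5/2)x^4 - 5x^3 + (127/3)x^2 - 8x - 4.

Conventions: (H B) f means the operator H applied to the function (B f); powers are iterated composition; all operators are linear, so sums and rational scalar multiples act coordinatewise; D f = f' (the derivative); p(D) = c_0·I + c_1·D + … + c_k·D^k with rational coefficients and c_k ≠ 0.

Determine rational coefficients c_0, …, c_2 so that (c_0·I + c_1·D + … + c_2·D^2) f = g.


D^0 f = -(2/3)x^5 + (5/2)x^4 - (8/3)x^2 + 4
D^1 f = -(10/3)x^4 + 10x^3 - (16/3)x
D^2 f = -(40/3)x^3 + 30x^2 - 16/3
matching coefficients of g against c_0 f + c_1 Df + … from the top degree down determines the c_i
solution: c_0 = 1, c_1 = 3/2, c_2 = 3/2

c_0 = 1, c_1 = 3/2, c_2 = 3/2


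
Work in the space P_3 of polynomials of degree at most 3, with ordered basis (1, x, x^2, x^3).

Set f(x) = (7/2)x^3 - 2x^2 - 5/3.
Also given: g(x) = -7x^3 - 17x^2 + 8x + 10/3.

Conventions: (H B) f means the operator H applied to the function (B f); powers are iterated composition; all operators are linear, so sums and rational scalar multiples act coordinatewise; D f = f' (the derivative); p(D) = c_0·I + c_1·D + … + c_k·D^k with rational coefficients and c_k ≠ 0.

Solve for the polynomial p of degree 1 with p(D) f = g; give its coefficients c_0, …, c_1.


p(D) = -2·I − 2·D, i.e. c_0 = -2, c_1 = -2

D^0 f = (7/2)x^3 - 2x^2 - 5/3
D^1 f = (21/2)x^2 - 4x
matching coefficients of g against c_0 f + c_1 Df + … from the top degree down determines the c_i
solution: c_0 = -2, c_1 = -2


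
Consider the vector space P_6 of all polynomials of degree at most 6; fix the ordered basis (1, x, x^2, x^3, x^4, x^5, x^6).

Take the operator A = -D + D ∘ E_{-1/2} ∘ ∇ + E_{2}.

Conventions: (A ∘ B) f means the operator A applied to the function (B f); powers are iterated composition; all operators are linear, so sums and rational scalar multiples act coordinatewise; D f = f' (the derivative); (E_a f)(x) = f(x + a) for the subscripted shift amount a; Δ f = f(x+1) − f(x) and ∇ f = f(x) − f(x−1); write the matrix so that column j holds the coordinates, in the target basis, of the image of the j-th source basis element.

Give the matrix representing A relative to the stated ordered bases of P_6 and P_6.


image of 1: 1
image of x: x + 1
image of x^2: x^2 + 2x + 6
image of x^3: x^3 + 3x^2 + 18x + 2
image of x^4: x^4 + 4x^3 + 36x^2 + 8x + 29
image of x^5: x^5 + 5x^4 + 60x^3 + 20x^2 + 145x + 7
image of x^6: x^6 + 6x^5 + 90x^4 + 40x^3 + 435x^2 + 42x + 875/8
each image's coordinates form column j of the matrix

the matrix is [[1, 1, 6, 2, 29, 7, 875/8]; [0, 1, 2, 18, 8, 145, 42]; [0, 0, 1, 3, 36, 20, 435]; [0, 0, 0, 1, 4, 60, 40]; [0, 0, 0, 0, 1, 5, 90]; [0, 0, 0, 0, 0, 1, 6]; [0, 0, 0, 0, 0, 0, 1]] (rows listed top to bottom)


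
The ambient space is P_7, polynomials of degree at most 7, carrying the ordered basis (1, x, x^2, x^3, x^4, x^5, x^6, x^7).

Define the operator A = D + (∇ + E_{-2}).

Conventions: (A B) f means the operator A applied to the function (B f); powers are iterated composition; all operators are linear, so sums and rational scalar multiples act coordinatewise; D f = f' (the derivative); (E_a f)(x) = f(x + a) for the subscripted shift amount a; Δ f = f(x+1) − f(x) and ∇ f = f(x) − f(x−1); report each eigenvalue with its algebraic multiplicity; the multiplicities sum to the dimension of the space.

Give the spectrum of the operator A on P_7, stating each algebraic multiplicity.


image of 1: 1
image of x: x
image of x^2: x^2 + 3
image of x^3: x^3 + 9x - 7
image of x^4: x^4 + 18x^2 - 28x + 15
image of x^5: x^5 + 30x^3 - 70x^2 + 75x - 31
image of x^6: x^6 + 45x^4 - 140x^3 + 225x^2 - 186x + 63
image of x^7: x^7 + 63x^5 - 245x^4 + 525x^3 - 651x^2 + 441x - 127
the matrix is upper triangular; its diagonal is (1, 1, 1, 1, 1, 1, 1, 1)
for a triangular matrix the eigenvalues are the diagonal entries, with algebraic multiplicity their repetition count

λ = 1 (multiplicity 8)


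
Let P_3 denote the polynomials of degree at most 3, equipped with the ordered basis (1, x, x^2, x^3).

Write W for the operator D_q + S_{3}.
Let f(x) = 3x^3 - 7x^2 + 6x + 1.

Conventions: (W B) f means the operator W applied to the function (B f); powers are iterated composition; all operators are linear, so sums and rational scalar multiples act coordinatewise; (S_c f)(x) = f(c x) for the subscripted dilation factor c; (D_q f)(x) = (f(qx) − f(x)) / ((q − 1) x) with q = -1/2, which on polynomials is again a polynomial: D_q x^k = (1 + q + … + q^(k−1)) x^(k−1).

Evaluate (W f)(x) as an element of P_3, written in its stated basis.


the result is g(x) = 81x^3 - (243/4)x^2 + (29/2)x + 7

D_q f = (9/4)x^2 - (7/2)x + 6
S_{3} f = 81x^3 - 63x^2 + 18x + 1
(D_q + S_{3}) f = 81x^3 - (243/4)x^2 + (29/2)x + 7


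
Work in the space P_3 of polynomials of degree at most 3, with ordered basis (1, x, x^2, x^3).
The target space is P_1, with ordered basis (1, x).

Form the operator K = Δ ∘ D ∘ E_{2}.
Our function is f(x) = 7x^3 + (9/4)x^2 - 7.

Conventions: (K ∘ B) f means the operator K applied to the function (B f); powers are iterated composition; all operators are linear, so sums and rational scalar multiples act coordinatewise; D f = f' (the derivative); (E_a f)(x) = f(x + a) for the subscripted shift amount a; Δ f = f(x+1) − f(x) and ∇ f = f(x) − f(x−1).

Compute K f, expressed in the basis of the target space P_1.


E_{2} f = 7x^3 + (177/4)x^2 + 93x + 58
D E_{2} f = 21x^2 + (177/2)x + 93
Δ D E_{2} f = 42x + 219/2

g(x) = 42x + 219/2


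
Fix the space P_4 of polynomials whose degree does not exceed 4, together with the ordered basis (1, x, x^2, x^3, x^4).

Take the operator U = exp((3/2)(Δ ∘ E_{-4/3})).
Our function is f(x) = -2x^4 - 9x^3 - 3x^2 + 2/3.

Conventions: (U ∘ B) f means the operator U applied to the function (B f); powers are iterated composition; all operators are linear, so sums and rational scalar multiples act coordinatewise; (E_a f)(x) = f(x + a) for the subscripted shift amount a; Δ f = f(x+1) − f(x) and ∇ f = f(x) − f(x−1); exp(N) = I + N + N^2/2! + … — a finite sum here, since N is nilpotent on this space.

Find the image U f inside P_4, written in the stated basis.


order-1 term: -12x^3 - (21/2)x^2 + (61/2)x - 131/9
order-2 term: -27x^2 + (117/4)x + 15
order-3 term: -27x + 297/8
order-4 term: -81/8
the series for exp((3/2)(Δ ∘ E_{-4/3})) f terminates at order 4
exp((3/2)(Δ ∘ E_{-4/3})) f = -2x^4 - 21x^3 - (81/2)x^2 + (131/4)x + 253/9

g(x) = -2x^4 - 21x^3 - (81/2)x^2 + (131/4)x + 253/9


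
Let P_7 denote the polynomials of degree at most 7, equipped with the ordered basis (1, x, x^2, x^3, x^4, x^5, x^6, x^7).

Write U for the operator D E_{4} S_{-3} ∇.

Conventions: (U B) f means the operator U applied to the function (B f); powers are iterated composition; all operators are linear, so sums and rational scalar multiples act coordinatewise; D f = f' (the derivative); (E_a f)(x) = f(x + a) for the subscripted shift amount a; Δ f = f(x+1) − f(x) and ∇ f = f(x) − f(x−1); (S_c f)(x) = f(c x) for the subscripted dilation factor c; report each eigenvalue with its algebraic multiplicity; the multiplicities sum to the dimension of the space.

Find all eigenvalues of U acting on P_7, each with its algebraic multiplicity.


λ = 0 (multiplicity 8)

image of 1: 0
image of x: 0
image of x^2: -6
image of x^3: 54x + 225
image of x^4: -324x^2 - 2700x - 5628
image of x^5: 1620x^3 + 20250x^2 + 84420x + 117375
image of x^6: -7290x^4 - 121500x^3 - 759780x^2 - 2112750x - 2204298
image of x^7: 30618x^5 + 637875x^4 + 5318460x^3 + 22183875x^2 + 46290258x + 38657325
the matrix is upper triangular; its diagonal is (0, 0, 0, 0, 0, 0, 0, 0)
for a triangular matrix the eigenvalues are the diagonal entries, with algebraic multiplicity their repetition count


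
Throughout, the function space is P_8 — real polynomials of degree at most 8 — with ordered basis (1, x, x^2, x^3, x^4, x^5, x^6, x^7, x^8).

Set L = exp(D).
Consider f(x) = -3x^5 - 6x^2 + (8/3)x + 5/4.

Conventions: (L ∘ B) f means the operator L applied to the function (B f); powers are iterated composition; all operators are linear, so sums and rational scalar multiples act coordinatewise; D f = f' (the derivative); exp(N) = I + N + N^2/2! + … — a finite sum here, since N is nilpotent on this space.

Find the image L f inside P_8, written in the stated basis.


the image equals g(x) = -3x^5 - 15x^4 - 30x^3 - 36x^2 - (73/3)x - 61/12

order-1 term: -15x^4 - 12x + 8/3
order-2 term: -30x^3 - 6
order-3 term: -30x^2
order-4 term: -15x
order-5 term: -3
the series for exp(D) f terminates at order 5
exp(D) f = -3x^5 - 15x^4 - 30x^3 - 36x^2 - (73/3)x - 61/12


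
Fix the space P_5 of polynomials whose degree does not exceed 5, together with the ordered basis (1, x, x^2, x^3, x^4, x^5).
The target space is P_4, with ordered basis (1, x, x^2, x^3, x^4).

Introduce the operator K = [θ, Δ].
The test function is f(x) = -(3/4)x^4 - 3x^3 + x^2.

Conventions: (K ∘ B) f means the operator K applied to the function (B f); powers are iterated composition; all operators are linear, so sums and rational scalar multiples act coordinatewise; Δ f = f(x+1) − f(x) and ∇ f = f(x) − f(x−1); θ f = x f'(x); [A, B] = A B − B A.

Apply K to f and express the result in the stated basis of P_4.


Δ f = -3x^3 - (27/2)x^2 - 10x - 11/4
θ Δ f = -9x^3 - 27x^2 - 10x
θ f = -3x^4 - 9x^3 + 2x^2
Δ θ f = -12x^3 - 45x^2 - 35x - 10
[θ, Δ] f = 3x^3 + 18x^2 + 25x + 10

the image equals g(x) = 3x^3 + 18x^2 + 25x + 10


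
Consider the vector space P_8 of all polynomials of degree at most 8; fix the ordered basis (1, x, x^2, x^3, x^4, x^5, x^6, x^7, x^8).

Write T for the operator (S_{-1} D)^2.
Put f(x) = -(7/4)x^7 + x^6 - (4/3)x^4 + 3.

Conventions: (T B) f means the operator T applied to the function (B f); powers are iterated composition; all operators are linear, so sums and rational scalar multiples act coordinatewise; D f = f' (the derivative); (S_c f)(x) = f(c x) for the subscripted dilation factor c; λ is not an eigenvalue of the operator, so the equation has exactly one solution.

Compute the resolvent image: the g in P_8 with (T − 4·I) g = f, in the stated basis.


the result is g(x) = (7/16)x^7 - (1/4)x^6 - (147/32)x^5 + (53/24)x^4 + (735/32)x^3 - (53/8)x^2 - (2205/64)x + 41/16

write g with unknown coordinates in the stated basis and equate coefficients in (T − 4·I) g = f
solving from the highest basis element down gives g = (7/16)x^7 - (1/4)x^6 - (147/32)x^5 + (53/24)x^4 + (735/32)x^3 - (53/8)x^2 - (2205/64)x + 41/16
check: T g = -(147/8)x^5 + (15/2)x^4 + (735/8)x^3 - (53/2)x^2 - (2205/16)x + 53/4
so T g − 4·g = -(7/4)x^7 + x^6 - (4/3)x^4 + 3 = f ✓


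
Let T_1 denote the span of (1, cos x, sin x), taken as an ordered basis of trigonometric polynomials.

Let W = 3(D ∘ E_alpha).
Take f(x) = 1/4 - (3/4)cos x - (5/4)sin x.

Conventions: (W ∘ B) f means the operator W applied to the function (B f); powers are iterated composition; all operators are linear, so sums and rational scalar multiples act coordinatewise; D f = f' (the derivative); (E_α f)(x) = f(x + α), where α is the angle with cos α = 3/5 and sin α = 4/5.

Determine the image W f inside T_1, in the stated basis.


E_alpha f = 1/4 - (29/20)cos x - (3/20)sin x
D E_alpha f = -(3/20)cos x + (29/20)sin x
(3(D ∘ E_alpha)) f = -(9/20)cos x + (87/20)sin x

g(x) = -(9/20)cos x + (87/20)sin x


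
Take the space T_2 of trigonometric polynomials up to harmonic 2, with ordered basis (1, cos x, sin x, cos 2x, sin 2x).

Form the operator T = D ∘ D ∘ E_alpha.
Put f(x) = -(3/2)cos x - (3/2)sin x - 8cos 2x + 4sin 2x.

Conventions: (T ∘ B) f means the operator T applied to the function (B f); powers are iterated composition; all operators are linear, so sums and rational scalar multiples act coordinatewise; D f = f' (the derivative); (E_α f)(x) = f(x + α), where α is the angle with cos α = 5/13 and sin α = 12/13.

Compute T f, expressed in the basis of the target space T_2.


the image equals g(x) = (51/26)cos x - (21/26)sin x - (5728/169)cos 2x - (1936/169)sin 2x

E_alpha f = -(51/26)cos x + (21/26)sin x + (1432/169)cos 2x + (484/169)sin 2x
D E_alpha f = (21/26)cos x + (51/26)sin x + (968/169)cos 2x - (2864/169)sin 2x
D D E_alpha f = (51/26)cos x - (21/26)sin x - (5728/169)cos 2x - (1936/169)sin 2x


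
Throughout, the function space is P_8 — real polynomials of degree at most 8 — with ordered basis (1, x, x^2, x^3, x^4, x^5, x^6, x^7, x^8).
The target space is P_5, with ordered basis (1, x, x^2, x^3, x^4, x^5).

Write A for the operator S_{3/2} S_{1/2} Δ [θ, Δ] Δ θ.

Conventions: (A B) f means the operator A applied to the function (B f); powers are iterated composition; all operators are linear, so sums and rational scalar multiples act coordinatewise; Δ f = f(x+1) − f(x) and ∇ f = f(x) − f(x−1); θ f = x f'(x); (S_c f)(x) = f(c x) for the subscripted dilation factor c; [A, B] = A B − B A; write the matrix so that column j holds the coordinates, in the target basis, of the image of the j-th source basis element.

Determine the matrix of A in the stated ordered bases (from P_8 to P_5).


the matrix is [[0, 0, 0, -18, -192, -1250, -6480, -29498, -123648]; [0, 0, 0, 0, -72, -900, -6750, -39690, -202272]; [0, 0, 0, 0, 0, -675/4, -2430, -165375/8, -136080]; [0, 0, 0, 0, 0, 0, -1215/4, -19845/4, -47250]; [0, 0, 0, 0, 0, 0, 0, -59535/128, -8505]; [0, 0, 0, 0, 0, 0, 0, 0, -5103/8]] (rows listed top to bottom)

image of 1: 0
image of x: 0
image of x^2: 0
image of x^3: -18
image of x^4: -72x - 192
image of x^5: -(675/4)x^2 - 900x - 1250
image of x^6: -(1215/4)x^3 - 2430x^2 - 6750x - 6480
image of x^7: -(59535/128)x^4 - (19845/4)x^3 - (165375/8)x^2 - 39690x - 29498
image of x^8: -(5103/8)x^5 - 8505x^4 - 47250x^3 - 136080x^2 - 202272x - 123648
each image's coordinates form column j of the matrix


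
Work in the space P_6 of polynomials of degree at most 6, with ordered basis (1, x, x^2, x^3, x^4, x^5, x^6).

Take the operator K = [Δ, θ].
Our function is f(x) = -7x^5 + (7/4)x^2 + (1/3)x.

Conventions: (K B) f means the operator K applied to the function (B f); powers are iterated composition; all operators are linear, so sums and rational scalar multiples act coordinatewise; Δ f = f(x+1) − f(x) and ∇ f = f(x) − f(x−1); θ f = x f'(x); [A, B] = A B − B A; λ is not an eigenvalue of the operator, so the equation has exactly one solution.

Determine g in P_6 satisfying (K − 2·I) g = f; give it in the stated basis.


the image equals g(x) = (7/2)x^5 + (35/4)x^4 + (105/2)x^3 + (1463/8)x^2 + (10265/24)x + 24083/48

write g with unknown coordinates in the stated basis and equate coefficients in (K − 2·I) g = f
solving from the highest basis element down gives g = (7/2)x^5 + (35/4)x^4 + (105/2)x^3 + (1463/8)x^2 + (10265/24)x + 24083/48
check: K g = (35/2)x^4 + 105x^3 + (735/2)x^2 + (3423/4)x + 24083/24
so K g − 2·g = -7x^5 + (7/4)x^2 + (1/3)x = f ✓


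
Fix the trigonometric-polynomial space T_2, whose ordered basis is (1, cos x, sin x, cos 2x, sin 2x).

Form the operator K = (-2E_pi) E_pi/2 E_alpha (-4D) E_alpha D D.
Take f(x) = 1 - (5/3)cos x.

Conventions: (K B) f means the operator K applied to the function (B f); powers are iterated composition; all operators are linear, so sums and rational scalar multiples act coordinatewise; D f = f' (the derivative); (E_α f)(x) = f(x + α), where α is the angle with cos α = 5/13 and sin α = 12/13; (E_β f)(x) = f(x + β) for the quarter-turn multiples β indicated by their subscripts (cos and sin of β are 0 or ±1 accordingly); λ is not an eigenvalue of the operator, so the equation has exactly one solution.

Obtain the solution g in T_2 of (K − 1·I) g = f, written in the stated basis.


write g with unknown coordinates in the stated basis and equate coefficients in (K − 1·I) g = f
solving from the highest basis element down gives g = -1 - (145/1009)cos x + (1600/9081)sin x
check: K g = -(5480/3027)cos x + (1600/9081)sin x
so K g − 1·g = 1 - (5/3)cos x = f ✓

g(x) = -1 - (145/1009)cos x + (1600/9081)sin x


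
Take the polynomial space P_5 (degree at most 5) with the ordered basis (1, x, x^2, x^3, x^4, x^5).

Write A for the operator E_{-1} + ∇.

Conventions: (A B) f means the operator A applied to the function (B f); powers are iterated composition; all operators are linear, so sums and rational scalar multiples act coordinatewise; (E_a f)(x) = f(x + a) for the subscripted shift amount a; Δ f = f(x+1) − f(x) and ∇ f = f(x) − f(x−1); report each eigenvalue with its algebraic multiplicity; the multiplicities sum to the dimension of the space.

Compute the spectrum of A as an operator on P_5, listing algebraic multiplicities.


λ = 1 (multiplicity 6)

image of 1: 1
image of x: x
image of x^2: x^2
image of x^3: x^3
image of x^4: x^4
image of x^5: x^5
the matrix is upper triangular; its diagonal is (1, 1, 1, 1, 1, 1)
for a triangular matrix the eigenvalues are the diagonal entries, with algebraic multiplicity their repetition count


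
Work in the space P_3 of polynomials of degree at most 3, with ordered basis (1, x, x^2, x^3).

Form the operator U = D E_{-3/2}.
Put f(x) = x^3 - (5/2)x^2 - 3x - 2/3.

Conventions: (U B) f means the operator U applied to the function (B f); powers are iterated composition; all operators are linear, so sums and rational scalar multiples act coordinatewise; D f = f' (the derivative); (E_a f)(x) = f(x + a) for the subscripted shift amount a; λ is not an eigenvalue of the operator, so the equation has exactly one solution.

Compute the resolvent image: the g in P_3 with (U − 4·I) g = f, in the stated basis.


write g with unknown coordinates in the stated basis and equate coefficients in (U − 4·I) g = f
solving from the highest basis element down gives g = -(1/4)x^3 + (7/16)x^2 + (49/32)x - 77/384
check: U g = -(3/4)x^2 + (25/8)x - 47/32
so U g − 4·g = x^3 - (5/2)x^2 - 3x - 2/3 = f ✓

g(x) = -(1/4)x^3 + (7/16)x^2 + (49/32)x - 77/384
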